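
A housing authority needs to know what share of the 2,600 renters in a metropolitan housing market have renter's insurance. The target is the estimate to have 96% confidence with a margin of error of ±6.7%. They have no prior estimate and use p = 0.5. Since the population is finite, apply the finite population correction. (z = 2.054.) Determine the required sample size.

Unadjusted: n₀ = 2.054² × 0.50 × 0.50 / 0.067² ≈ 234.96, so n₀ = 235.
Finite population correction with N = 2,600: n = n₀ / (1 + (n₀−1)/N) = 235 / (1 + 234/2600) = 235 / 1.0900 ≈ 215.60.
Rounding up, n = 216.

216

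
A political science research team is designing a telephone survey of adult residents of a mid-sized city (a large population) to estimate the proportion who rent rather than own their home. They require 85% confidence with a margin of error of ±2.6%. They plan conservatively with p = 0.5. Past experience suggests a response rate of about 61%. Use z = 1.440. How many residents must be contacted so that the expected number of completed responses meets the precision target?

Completed interviews needed: n₀ = 1.440² × 0.2500 / 0.026² ≈ 766.86 → 767.
At a 61% response rate, contacts needed = 767 / 0.61 ≈ 1257.38 → 1258.

1258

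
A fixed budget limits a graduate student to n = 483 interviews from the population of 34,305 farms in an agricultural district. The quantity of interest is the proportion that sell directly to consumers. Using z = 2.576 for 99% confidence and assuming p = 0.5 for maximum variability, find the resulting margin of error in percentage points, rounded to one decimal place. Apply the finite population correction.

Finite-population factor: (N−n)/(N−1) = (34305−483)/(34305−1) = 0.9859.
SE(p̂) = √[p(1−p)/n · (N−n)/(N−1)] = √[0.2500/483 × 0.9859] = 0.02259.
E = z × SE = 2.576 × 0.02259 = 0.05819 ≈ 5.8 percentage points.

5.8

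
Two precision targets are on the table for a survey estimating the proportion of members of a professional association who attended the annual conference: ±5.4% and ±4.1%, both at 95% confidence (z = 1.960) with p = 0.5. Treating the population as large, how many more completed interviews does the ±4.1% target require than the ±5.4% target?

At ±5.4%: n = 1.960² × 0.2500 / 0.054² ≈ 329.36 → 330.
At ±4.1%: n = 1.960² × 0.2500 / 0.041² ≈ 571.33 → 572.
Additional respondents: 572 − 330 = 242.

242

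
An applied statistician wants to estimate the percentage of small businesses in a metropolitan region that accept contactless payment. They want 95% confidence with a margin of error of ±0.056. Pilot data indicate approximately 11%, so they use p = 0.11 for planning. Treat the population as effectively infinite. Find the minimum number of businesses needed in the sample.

120

For 95% confidence, z = 1.960.
With p = 0.11, p(1−p) = 0.0979.
n = z²·p(1−p)/E² = 1.960² × 0.0979 / 0.056² = 3.8416 × 0.0979 / 0.003136 ≈ 119.93.
Rounding up gives n = 120.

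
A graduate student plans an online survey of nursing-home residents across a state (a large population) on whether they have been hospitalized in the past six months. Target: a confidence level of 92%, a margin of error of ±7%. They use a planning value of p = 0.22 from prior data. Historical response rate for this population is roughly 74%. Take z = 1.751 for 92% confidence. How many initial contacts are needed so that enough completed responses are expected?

Completed interviews needed: n₀ = 1.751² × 0.1716 / 0.070² ≈ 107.37 → 108.
At a 74% response rate, contacts needed = 108 / 0.74 ≈ 145.95 → 146.

146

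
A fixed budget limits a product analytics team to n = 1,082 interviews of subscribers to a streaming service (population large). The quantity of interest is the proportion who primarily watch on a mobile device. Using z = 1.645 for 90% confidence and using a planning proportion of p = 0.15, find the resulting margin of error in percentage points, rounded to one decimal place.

1.8

SE(p̂) = √[p(1−p)/n] = √[0.1275/1082] = 0.01086.
E = z × SE = 1.645 × 0.01086 = 0.01786, or 1.8 percentage points.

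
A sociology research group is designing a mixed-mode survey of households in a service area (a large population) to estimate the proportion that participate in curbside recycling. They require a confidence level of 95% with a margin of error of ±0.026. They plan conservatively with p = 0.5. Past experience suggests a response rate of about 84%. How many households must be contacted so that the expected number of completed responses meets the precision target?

1692

For 95% confidence, z = 1.960.
Completed interviews needed: n₀ = 1.960² × 0.2500 / 0.026² ≈ 1420.71 → 1421.
At an 84% response rate, contacts needed = 1421 / 0.84 ≈ 1691.67 → 1692.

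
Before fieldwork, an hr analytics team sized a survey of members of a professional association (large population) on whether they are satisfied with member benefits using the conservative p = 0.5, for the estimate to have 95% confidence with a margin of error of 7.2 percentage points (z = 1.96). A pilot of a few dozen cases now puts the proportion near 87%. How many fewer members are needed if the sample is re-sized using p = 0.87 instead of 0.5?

Conservative (p = 0.5): n = 1.96² × 0.25 / 0.072² ≈ 185.26 → 186.
Using p = 0.87: p(1−p) = 0.1131, so n = 1.96² × 0.1131 / 0.072² ≈ 83.81 → 84.
Reduction: 186 − 84 = 102.

102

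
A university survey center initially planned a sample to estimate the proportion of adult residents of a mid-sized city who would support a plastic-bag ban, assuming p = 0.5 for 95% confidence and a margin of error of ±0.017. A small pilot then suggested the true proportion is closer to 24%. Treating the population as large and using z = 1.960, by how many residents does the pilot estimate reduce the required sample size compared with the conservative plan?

899

Conservative (p = 0.5): n = 1.960² × 0.25 / 0.017² ≈ 3323.18 → 3324.
Using p = 0.24: p(1−p) = 0.1824, so n = 1.960² × 0.1824 / 0.017² ≈ 2424.59 → 2425.
Reduction: 3324 − 2425 = 899.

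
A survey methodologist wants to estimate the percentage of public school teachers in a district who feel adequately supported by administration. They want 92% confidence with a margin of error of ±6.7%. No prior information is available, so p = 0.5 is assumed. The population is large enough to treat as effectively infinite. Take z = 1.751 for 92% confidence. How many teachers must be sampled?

171

With p = 0.5, p(1−p) = 0.25.
n = z²·p(1−p)/E² = 1.751² × 0.2500 / 0.067² = 3.0660 × 0.2500 / 0.004489 ≈ 170.75.
Rounding up gives n = 171.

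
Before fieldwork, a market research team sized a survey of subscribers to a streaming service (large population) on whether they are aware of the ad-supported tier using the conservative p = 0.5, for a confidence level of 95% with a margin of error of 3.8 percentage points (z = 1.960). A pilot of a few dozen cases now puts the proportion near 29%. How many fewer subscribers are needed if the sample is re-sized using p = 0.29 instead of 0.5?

118

Conservative (p = 0.5): n = 1.960² × 0.25 / 0.038² ≈ 665.10 → 666.
Using p = 0.29: p(1−p) = 0.2059, so n = 1.960² × 0.2059 / 0.038² ≈ 547.77 → 548.
Reduction: 666 − 548 = 118.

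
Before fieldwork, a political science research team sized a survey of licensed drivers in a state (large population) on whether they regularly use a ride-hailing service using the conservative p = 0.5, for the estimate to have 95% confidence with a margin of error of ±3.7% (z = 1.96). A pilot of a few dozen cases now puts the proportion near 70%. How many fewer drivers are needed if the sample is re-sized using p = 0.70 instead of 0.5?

112

Conservative (p = 0.5): n = 1.96² × 0.25 / 0.037² ≈ 701.53 → 702.
Using p = 0.70: p(1−p) = 0.2100, so n = 1.96² × 0.2100 / 0.037² ≈ 589.29 → 590.
Reduction: 702 − 590 = 112.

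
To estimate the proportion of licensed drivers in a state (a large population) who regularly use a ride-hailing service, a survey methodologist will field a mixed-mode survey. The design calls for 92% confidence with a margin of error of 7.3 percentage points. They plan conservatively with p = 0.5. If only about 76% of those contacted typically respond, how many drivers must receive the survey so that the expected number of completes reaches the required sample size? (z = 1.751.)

190

Completed interviews needed: n₀ = 1.751² × 0.2500 / 0.073² ≈ 143.84 → 144.
At a 76% response rate, contacts needed = 144 / 0.76 ≈ 189.47 → 190.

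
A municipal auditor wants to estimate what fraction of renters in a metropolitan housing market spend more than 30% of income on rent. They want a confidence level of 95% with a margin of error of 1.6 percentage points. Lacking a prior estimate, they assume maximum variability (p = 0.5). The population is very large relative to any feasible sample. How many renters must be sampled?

For 95% confidence, z = 1.960.
With p = 0.5, p(1−p) = 0.25.
n = z²·p(1−p)/E² = 1.960² × 0.2500 / 0.016² = 3.8416 × 0.2500 / 0.000256 ≈ 3751.56.
Rounding up gives n = 3752.

3752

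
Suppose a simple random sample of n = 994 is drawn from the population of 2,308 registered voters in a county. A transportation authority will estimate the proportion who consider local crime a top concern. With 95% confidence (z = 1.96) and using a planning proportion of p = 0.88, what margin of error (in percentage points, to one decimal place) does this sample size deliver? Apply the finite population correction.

Finite-population factor: (N−n)/(N−1) = (2308−994)/(2308−1) = 0.5696.
SE(p̂) = √[p(1−p)/n · (N−n)/(N−1)] = √[0.1056/994 × 0.5696] = 0.00778.
E = z × SE = 1.96 × 0.00778 = 0.01525 ≈ 1.5 percentage points.

1.5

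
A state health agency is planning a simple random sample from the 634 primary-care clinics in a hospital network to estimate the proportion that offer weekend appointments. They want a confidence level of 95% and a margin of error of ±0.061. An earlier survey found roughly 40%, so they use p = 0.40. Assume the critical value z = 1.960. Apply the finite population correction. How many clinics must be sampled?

179

Unadjusted: n₀ = 1.960² × 0.40 × 0.60 / 0.061² ≈ 247.78, so n₀ = 248.
Finite population correction with N = 634: n = n₀ / (1 + (n₀−1)/N) = 248 / (1 + 247/634) = 248 / 1.3896 ≈ 178.47.
Rounding up, n = 179.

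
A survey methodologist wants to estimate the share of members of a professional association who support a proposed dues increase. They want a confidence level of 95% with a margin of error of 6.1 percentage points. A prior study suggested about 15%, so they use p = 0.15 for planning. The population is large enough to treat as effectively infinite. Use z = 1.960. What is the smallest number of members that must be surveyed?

With p = 0.15, p(1−p) = 0.1275.
n = z²·p(1−p)/E² = 1.960² × 0.1275 / 0.061² = 3.8416 × 0.1275 / 0.003721 ≈ 131.63.
Rounding up gives n = 132.

132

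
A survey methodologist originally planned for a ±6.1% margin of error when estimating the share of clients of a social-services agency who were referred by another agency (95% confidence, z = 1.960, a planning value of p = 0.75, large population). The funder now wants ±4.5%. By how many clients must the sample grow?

At ±6.1%: n = 1.960² × 0.1875 / 0.061² ≈ 193.58 → 194.
At ±4.5%: n = 1.960² × 0.1875 / 0.045² ≈ 355.70 → 356.
Additional respondents: 356 − 194 = 162.

162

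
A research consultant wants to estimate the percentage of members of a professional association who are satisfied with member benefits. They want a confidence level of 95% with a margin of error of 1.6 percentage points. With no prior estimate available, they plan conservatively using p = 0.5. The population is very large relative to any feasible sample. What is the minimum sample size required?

For 95% confidence, z = 1.960.
With p = 0.5, p(1−p) = 0.25.
n = z²·p(1−p)/E² = 1.960² × 0.2500 / 0.016² = 3.8416 × 0.2500 / 0.000256 ≈ 3751.56.
Rounding up gives n = 3752.

3752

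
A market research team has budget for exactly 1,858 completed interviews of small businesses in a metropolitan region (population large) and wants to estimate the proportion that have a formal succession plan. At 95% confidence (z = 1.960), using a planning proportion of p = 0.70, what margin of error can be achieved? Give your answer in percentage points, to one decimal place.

SE(p̂) = √[p(1−p)/n] = √[0.2100/1858] = 0.01063.
E = z × SE = 1.960 × 0.01063 = 0.02084, or 2.1 percentage points.

2.1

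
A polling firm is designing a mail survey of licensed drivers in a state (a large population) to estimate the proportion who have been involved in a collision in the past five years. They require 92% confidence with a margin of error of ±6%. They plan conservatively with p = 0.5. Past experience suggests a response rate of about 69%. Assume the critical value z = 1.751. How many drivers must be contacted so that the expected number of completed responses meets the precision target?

309

Completed interviews needed: n₀ = 1.751² × 0.2500 / 0.060² ≈ 212.92 → 213.
At a 69% response rate, contacts needed = 213 / 0.69 ≈ 308.70 → 309.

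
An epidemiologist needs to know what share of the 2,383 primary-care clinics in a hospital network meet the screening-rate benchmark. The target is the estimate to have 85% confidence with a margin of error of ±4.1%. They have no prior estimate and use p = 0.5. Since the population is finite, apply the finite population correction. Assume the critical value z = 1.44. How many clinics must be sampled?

Unadjusted: n₀ = 1.44² × 0.50 × 0.50 / 0.041² ≈ 308.39, so n₀ = 309.
Finite population correction with N = 2,383: n = n₀ / (1 + (n₀−1)/N) = 309 / (1 + 308/2383) = 309 / 1.1292 ≈ 273.63.
Rounding up, n = 274.

274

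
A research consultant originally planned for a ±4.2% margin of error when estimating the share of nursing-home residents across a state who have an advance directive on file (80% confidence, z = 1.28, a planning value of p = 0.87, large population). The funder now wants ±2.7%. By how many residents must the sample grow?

At ±4.2%: n = 1.28² × 0.1131 / 0.042² ≈ 105.05 → 106.
At ±2.7%: n = 1.28² × 0.1131 / 0.027² ≈ 254.19 → 255.
Additional respondents: 255 − 106 = 149.

149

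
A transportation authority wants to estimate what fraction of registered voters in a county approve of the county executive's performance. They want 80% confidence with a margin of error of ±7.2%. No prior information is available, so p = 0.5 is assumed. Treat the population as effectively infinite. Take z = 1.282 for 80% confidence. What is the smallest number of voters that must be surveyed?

With p = 0.5, p(1−p) = 0.25.
n = z²·p(1−p)/E² = 1.282² × 0.2500 / 0.072² = 1.6435 × 0.2500 / 0.005184 ≈ 79.26.
Rounding up gives n = 80.

80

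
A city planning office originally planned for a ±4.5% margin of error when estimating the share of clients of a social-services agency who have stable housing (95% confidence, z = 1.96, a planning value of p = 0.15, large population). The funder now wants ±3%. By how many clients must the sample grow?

303

At ±4.5%: n = 1.96² × 0.1275 / 0.045² ≈ 241.88 → 242.
At ±3%: n = 1.96² × 0.1275 / 0.030² ≈ 544.23 → 545.
Additional respondents: 545 − 242 = 303.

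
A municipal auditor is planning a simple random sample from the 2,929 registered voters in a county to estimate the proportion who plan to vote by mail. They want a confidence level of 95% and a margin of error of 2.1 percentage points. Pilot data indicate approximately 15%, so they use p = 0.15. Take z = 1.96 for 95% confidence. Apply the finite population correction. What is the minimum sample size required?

Unadjusted: n₀ = 1.96² × 0.15 × 0.85 / 0.021² ≈ 1110.67, so n₀ = 1111.
Finite population correction with N = 2,929: n = n₀ / (1 + (n₀−1)/N) = 1111 / (1 + 1110/2929) = 1111 / 1.3790 ≈ 805.67.
Rounding up, n = 806.

806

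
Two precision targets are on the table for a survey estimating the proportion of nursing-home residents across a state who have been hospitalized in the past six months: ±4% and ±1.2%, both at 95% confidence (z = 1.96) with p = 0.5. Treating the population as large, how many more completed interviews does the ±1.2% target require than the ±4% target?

6069

At ±4%: n = 1.96² × 0.2500 / 0.040² ≈ 600.25 → 601.
At ±1.2%: n = 1.96² × 0.2500 / 0.012² ≈ 6669.44 → 6670.
Additional respondents: 6670 − 601 = 6069.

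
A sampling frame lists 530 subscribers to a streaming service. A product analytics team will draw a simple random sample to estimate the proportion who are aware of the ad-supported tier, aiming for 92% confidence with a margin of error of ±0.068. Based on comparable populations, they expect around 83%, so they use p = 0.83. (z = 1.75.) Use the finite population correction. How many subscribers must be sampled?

Unadjusted: n₀ = 1.75² × 0.83 × 0.17 / 0.068² ≈ 93.45, so n₀ = 94.
Finite population correction with N = 530: n = n₀ / (1 + (n₀−1)/N) = 94 / (1 + 93/530) = 94 / 1.1755 ≈ 79.97.
Rounding up, n = 80.

80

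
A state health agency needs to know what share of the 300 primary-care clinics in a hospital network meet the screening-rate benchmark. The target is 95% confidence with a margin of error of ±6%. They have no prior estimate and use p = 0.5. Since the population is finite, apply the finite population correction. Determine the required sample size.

142

For 95% confidence, z = 1.960.
Unadjusted: n₀ = 1.960² × 0.50 × 0.50 / 0.060² ≈ 266.78, so n₀ = 267.
Finite population correction with N = 300: n = n₀ / (1 + (n₀−1)/N) = 267 / (1 + 266/300) = 267 / 1.8867 ≈ 141.52.
Rounding up, n = 142.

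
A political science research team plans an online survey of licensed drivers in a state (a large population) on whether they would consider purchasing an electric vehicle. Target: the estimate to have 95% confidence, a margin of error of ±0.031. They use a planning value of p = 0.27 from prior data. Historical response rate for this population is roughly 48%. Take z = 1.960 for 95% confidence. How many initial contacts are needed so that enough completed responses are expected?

1642

Completed interviews needed: n₀ = 1.960² × 0.1971 / 0.031² ≈ 787.91 → 788.
At a 48% response rate, contacts needed = 788 / 0.48 ≈ 1641.67 → 1642.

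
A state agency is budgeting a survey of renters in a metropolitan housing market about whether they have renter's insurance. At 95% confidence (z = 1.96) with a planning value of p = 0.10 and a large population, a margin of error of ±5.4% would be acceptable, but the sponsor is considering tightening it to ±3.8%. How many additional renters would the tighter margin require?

At ±5.4%: n = 1.96² × 0.0900 / 0.054² ≈ 118.57 → 119.
At ±3.8%: n = 1.96² × 0.0900 / 0.038² ≈ 239.43 → 240.
Additional respondents: 240 − 119 = 121.

121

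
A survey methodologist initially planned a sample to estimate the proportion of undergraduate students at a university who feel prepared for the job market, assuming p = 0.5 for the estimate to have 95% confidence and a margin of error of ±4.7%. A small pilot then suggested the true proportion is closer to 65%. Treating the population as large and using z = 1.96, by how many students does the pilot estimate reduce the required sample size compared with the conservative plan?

39

Conservative (p = 0.5): n = 1.96² × 0.25 / 0.047² ≈ 434.77 → 435.
Using p = 0.65: p(1−p) = 0.2275, so n = 1.96² × 0.2275 / 0.047² ≈ 395.64 → 396.
Reduction: 435 − 396 = 39.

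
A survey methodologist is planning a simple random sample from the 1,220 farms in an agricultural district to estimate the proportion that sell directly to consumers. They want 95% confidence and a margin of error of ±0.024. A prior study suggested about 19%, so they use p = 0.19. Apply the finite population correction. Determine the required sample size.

For 95% confidence, z = 1.96.
Unadjusted: n₀ = 1.96² × 0.19 × 0.81 / 0.024² ≈ 1026.43, so n₀ = 1027.
Finite population correction with N = 1,220: n = n₀ / (1 + (n₀−1)/N) = 1027 / (1 + 1026/1220) = 1027 / 1.8410 ≈ 557.85.
Rounding up, n = 558.

558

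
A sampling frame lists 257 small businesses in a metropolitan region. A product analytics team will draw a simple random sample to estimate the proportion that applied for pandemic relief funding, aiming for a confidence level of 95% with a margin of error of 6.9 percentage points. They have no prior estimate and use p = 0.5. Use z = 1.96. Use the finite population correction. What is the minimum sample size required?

Unadjusted: n₀ = 1.96² × 0.50 × 0.50 / 0.069² ≈ 201.72, so n₀ = 202.
Finite population correction with N = 257: n = n₀ / (1 + (n₀−1)/N) = 202 / (1 + 201/257) = 202 / 1.7821 ≈ 113.35.
Rounding up, n = 114.

114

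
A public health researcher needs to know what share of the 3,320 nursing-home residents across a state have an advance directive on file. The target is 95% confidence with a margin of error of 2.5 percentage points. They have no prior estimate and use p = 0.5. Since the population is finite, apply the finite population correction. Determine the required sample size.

1051

For 95% confidence, z = 1.960.
Unadjusted: n₀ = 1.960² × 0.50 × 0.50 / 0.025² ≈ 1536.64, so n₀ = 1537.
Finite population correction with N = 3,320: n = n₀ / (1 + (n₀−1)/N) = 1537 / (1 + 1536/3320) = 1537 / 1.4627 ≈ 1050.83.
Rounding up, n = 1051.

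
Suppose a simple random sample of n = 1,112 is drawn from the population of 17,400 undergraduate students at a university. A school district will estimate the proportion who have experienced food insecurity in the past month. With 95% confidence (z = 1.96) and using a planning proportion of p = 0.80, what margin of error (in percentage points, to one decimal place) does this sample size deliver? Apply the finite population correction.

Finite-population factor: (N−n)/(N−1) = (17400−1112)/(17400−1) = 0.9361.
SE(p̂) = √[p(1−p)/n · (N−n)/(N−1)] = √[0.1600/1112 × 0.9361] = 0.01161.
E = z × SE = 1.96 × 0.01161 = 0.02275 ≈ 2.3 percentage points.

2.3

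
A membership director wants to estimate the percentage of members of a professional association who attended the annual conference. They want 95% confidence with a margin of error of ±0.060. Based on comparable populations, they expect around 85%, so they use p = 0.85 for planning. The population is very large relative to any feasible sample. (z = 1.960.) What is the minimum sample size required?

With p = 0.85, p(1−p) = 0.1275.
n = z²·p(1−p)/E² = 1.960² × 0.1275 / 0.060² = 3.8416 × 0.1275 / 0.003600 ≈ 136.06.
Rounding up gives n = 137.

137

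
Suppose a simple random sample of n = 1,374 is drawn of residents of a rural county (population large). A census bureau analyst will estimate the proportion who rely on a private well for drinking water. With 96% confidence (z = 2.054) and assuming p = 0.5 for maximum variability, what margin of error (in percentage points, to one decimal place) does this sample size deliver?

2.8

SE(p̂) = √[p(1−p)/n] = √[0.2500/1374] = 0.01349.
E = z × SE = 2.054 × 0.01349 = 0.02771, or 2.8 percentage points.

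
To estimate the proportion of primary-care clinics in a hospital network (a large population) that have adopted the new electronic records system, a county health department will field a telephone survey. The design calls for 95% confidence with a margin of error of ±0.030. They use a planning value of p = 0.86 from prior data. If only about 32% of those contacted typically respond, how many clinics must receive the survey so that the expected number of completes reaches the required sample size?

1607

For 95% confidence, z = 1.960.
Completed interviews needed: n₀ = 1.960² × 0.1204 / 0.030² ≈ 513.92 → 514.
At a 32% response rate, contacts needed = 514 / 0.32 ≈ 1606.25 → 1607.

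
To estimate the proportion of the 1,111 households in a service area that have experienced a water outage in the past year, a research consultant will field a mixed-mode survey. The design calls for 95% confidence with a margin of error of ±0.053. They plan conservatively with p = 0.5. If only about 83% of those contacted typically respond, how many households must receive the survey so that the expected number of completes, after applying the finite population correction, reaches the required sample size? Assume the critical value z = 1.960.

Completed interviews needed (unadjusted): n₀ = 1.960² × 0.2500 / 0.053² ≈ 341.90 → 342.
FPC for N = 1,111: n = 342 / (1 + 341/1111) = 342 / 1.3069 ≈ 261.68 → 262.
At an 83% response rate, contacts needed = 262 / 0.83 ≈ 315.66 → 316.

316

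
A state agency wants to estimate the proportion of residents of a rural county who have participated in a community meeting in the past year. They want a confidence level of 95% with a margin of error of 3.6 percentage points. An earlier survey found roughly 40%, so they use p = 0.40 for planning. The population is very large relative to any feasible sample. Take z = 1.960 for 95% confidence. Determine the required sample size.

With p = 0.40, p(1−p) = 0.2400.
n = z²·p(1−p)/E² = 1.960² × 0.2400 / 0.036² = 3.8416 × 0.2400 / 0.001296 ≈ 711.41.
Rounding up gives n = 712.

712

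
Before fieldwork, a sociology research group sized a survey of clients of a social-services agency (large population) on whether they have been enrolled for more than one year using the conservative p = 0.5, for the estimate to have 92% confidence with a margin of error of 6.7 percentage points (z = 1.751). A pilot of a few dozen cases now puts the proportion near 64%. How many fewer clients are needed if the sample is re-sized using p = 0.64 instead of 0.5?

Conservative (p = 0.5): n = 1.751² × 0.25 / 0.067² ≈ 170.75 → 171.
Using p = 0.64: p(1−p) = 0.2304, so n = 1.751² × 0.2304 / 0.067² ≈ 157.36 → 158.
Reduction: 171 − 158 = 13.

13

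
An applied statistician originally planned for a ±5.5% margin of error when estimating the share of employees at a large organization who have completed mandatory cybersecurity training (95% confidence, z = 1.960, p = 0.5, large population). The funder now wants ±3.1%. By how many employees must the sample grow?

At ±5.5%: n = 1.960² × 0.2500 / 0.055² ≈ 317.49 → 318.
At ±3.1%: n = 1.960² × 0.2500 / 0.031² ≈ 999.38 → 1000.
Additional respondents: 1000 − 318 = 682.

682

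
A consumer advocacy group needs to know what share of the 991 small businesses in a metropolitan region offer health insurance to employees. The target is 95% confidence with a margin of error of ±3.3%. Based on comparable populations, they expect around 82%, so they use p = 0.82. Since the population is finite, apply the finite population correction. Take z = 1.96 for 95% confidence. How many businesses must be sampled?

342

Unadjusted: n₀ = 1.96² × 0.82 × 0.18 / 0.033² ≈ 520.68, so n₀ = 521.
Finite population correction with N = 991: n = n₀ / (1 + (n₀−1)/N) = 521 / (1 + 520/991) = 521 / 1.5247 ≈ 341.70.
Rounding up, n = 342.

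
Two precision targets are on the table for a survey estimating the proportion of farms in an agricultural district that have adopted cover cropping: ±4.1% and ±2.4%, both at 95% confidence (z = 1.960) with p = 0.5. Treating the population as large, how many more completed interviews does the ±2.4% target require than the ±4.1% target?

At ±4.1%: n = 1.960² × 0.2500 / 0.041² ≈ 571.33 → 572.
At ±2.4%: n = 1.960² × 0.2500 / 0.024² ≈ 1667.36 → 1668.
Additional respondents: 1668 − 572 = 1096.

1096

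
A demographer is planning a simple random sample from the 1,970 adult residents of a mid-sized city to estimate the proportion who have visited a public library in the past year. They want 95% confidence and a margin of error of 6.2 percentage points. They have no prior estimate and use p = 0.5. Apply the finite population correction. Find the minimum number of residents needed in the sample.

For 95% confidence, z = 1.960.
Unadjusted: n₀ = 1.960² × 0.50 × 0.50 / 0.062² ≈ 249.84, so n₀ = 250.
Finite population correction with N = 1,970: n = n₀ / (1 + (n₀−1)/N) = 250 / (1 + 249/1970) = 250 / 1.1264 ≈ 221.95.
Rounding up, n = 222.

222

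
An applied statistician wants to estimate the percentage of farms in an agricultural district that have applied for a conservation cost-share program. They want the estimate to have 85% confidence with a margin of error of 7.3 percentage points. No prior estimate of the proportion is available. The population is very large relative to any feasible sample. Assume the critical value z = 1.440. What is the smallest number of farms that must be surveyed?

98

With no prior estimate, use p = 0.5, giving p(1−p) = 0.25.
n = z²·p(1−p)/E² = 1.440² × 0.2500 / 0.073² = 2.0736 × 0.2500 / 0.005329 ≈ 97.28.
Rounding up gives n = 98.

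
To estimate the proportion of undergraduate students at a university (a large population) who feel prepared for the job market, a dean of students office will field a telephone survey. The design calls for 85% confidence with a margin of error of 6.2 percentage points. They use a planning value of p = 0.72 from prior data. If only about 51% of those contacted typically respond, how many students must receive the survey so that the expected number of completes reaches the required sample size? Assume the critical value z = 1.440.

214

Completed interviews needed: n₀ = 1.440² × 0.2016 / 0.062² ≈ 108.75 → 109.
At a 51% response rate, contacts needed = 109 / 0.51 ≈ 213.73 → 214.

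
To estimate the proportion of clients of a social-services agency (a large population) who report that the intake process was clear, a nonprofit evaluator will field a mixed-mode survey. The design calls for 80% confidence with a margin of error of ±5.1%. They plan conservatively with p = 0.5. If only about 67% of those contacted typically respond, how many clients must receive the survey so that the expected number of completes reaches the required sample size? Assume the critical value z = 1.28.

236

Completed interviews needed: n₀ = 1.28² × 0.2500 / 0.051² ≈ 157.48 → 158.
At a 67% response rate, contacts needed = 158 / 0.67 ≈ 235.82 → 236.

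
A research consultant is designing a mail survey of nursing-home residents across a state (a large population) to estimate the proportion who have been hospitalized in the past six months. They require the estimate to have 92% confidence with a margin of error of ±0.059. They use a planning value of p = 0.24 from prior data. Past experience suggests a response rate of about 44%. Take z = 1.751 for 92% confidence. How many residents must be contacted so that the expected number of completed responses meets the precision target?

366

Completed interviews needed: n₀ = 1.751² × 0.1824 / 0.059² ≈ 160.65 → 161.
At a 44% response rate, contacts needed = 161 / 0.44 ≈ 365.91 → 366.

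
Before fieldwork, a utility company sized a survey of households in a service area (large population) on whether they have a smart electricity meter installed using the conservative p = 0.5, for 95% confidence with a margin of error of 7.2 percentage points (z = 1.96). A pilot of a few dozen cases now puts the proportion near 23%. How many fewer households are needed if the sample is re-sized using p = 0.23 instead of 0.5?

54

Conservative (p = 0.5): n = 1.96² × 0.25 / 0.072² ≈ 185.26 → 186.
Using p = 0.23: p(1−p) = 0.1771, so n = 1.96² × 0.1771 / 0.072² ≈ 131.24 → 132.
Reduction: 186 − 132 = 54.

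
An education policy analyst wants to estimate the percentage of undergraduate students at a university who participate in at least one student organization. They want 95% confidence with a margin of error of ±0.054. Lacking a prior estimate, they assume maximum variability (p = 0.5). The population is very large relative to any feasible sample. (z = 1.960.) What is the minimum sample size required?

With p = 0.5, p(1−p) = 0.25.
n = z²·p(1−p)/E² = 1.960² × 0.2500 / 0.054² = 3.8416 × 0.2500 / 0.002916 ≈ 329.36.
Rounding up gives n = 330.

330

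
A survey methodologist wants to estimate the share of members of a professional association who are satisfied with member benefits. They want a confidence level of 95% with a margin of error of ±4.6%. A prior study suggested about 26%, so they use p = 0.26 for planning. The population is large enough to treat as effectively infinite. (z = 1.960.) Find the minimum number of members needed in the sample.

350

With p = 0.26, p(1−p) = 0.1924.
n = z²·p(1−p)/E² = 1.960² × 0.1924 / 0.046² = 3.8416 × 0.1924 / 0.002116 ≈ 349.30.
Rounding up gives n = 350.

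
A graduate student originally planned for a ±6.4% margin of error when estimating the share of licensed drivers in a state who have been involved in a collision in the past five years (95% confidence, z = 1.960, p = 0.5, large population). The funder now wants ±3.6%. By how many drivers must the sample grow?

507

At ±6.4%: n = 1.960² × 0.2500 / 0.064² ≈ 234.47 → 235.
At ±3.6%: n = 1.960² × 0.2500 / 0.036² ≈ 741.05 → 742.
Additional respondents: 742 − 235 = 507.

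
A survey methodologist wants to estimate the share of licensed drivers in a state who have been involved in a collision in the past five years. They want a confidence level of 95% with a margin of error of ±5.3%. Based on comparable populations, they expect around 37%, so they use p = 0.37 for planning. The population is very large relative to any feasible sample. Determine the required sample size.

319

For 95% confidence, z = 1.96.
With p = 0.37, p(1−p) = 0.2331.
n = z²·p(1−p)/E² = 1.96² × 0.2331 / 0.053² = 3.8416 × 0.2331 / 0.002809 ≈ 318.79.
Rounding up gives n = 319.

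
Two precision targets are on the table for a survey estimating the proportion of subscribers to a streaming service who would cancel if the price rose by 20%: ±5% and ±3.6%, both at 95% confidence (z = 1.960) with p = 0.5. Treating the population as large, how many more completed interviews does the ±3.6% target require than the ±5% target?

357

At ±5%: n = 1.960² × 0.2500 / 0.050² ≈ 384.16 → 385.
At ±3.6%: n = 1.960² × 0.2500 / 0.036² ≈ 741.05 → 742.
Additional respondents: 742 − 385 = 357.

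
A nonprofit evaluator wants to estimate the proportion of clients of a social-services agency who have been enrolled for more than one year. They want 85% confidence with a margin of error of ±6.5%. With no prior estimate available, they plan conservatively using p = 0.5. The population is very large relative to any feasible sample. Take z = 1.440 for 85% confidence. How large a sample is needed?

With p = 0.5, p(1−p) = 0.25.
n = z²·p(1−p)/E² = 1.440² × 0.2500 / 0.065² = 2.0736 × 0.2500 / 0.004225 ≈ 122.70.
Rounding up gives n = 123.

123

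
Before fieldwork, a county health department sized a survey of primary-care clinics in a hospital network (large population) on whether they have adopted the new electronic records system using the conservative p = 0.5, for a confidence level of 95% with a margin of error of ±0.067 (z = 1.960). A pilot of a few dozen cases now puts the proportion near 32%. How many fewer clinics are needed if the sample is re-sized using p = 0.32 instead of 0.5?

27

Conservative (p = 0.5): n = 1.960² × 0.25 / 0.067² ≈ 213.95 → 214.
Using p = 0.32: p(1−p) = 0.2176, so n = 1.960² × 0.2176 / 0.067² ≈ 186.22 → 187.
Reduction: 214 − 187 = 27.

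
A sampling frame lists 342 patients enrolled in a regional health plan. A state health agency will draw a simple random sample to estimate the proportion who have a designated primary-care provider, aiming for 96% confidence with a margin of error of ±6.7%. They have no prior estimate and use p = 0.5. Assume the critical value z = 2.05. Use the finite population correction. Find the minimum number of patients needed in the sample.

140

Unadjusted: n₀ = 2.05² × 0.50 × 0.50 / 0.067² ≈ 234.04, so n₀ = 235.
Finite population correction with N = 342: n = n₀ / (1 + (n₀−1)/N) = 235 / (1 + 234/342) = 235 / 1.6842 ≈ 139.53.
Rounding up, n = 140.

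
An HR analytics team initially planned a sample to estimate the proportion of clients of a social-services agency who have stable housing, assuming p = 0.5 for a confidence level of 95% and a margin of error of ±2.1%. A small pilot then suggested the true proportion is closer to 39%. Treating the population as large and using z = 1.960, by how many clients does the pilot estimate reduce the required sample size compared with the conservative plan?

Conservative (p = 0.5): n = 1.960² × 0.25 / 0.021² ≈ 2177.78 → 2178.
Using p = 0.39: p(1−p) = 0.2379, so n = 1.960² × 0.2379 / 0.021² ≈ 2072.37 → 2073.
Reduction: 2178 − 2073 = 105.

105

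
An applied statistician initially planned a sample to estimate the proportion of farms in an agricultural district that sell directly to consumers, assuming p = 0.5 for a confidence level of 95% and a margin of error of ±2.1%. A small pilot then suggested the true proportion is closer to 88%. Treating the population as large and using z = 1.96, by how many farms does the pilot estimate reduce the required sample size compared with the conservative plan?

Conservative (p = 0.5): n = 1.96² × 0.25 / 0.021² ≈ 2177.78 → 2178.
Using p = 0.88: p(1−p) = 0.1056, so n = 1.96² × 0.1056 / 0.021² ≈ 919.89 → 920.
Reduction: 2178 − 920 = 1258.

1258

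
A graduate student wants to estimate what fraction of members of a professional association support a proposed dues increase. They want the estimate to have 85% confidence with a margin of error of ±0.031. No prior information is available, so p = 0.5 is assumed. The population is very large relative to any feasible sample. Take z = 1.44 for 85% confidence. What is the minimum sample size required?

With p = 0.5, p(1−p) = 0.25.
n = z²·p(1−p)/E² = 1.44² × 0.2500 / 0.031² = 2.0736 × 0.2500 / 0.000961 ≈ 539.44.
Rounding up gives n = 540.

540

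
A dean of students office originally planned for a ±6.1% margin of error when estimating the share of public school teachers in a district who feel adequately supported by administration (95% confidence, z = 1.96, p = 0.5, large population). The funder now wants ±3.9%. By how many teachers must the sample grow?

At ±6.1%: n = 1.96² × 0.2500 / 0.061² ≈ 258.10 → 259.
At ±3.9%: n = 1.96² × 0.2500 / 0.039² ≈ 631.43 → 632.
Additional respondents: 632 − 259 = 373.

373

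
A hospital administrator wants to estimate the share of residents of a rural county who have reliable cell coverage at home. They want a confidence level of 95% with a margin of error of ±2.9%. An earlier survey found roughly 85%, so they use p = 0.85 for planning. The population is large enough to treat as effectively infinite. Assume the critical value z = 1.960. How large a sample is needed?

583

With p = 0.85, p(1−p) = 0.1275.
n = z²·p(1−p)/E² = 1.960² × 0.1275 / 0.029² = 3.8416 × 0.1275 / 0.000841 ≈ 582.41.
Rounding up gives n = 583.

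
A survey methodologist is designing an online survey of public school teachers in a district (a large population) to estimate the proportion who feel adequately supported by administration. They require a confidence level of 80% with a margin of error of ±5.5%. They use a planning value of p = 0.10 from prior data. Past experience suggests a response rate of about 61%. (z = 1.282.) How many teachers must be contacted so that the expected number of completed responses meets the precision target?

81

Completed interviews needed: n₀ = 1.282² × 0.0900 / 0.055² ≈ 48.90 → 49.
At a 61% response rate, contacts needed = 49 / 0.61 ≈ 80.33 → 81.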